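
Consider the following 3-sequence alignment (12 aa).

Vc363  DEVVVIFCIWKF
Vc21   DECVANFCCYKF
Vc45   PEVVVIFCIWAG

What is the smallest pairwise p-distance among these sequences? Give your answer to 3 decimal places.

0.250

Pairwise Hamming distances:
  Vc363 vs Vc21: 5
  Vc363 vs Vc45: 3
  Vc21 vs Vc45: 8
The smallest is 3 mismatches, between Vc363 and Vc45; p = 3/12 = 0.250.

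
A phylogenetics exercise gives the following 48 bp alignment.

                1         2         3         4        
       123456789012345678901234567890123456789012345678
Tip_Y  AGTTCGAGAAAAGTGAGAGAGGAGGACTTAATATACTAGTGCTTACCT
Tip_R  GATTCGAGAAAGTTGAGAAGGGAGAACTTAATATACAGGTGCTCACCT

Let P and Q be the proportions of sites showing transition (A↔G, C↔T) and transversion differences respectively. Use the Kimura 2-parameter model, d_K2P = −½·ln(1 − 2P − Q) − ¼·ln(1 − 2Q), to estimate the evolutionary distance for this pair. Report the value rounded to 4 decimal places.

The sequences differ at positions 1 (A/G, transition), 2 (G/A, transition), 12 (A/G, transition), 13 (G/T, transversion), 19 (G/A, transition), 20 (A/G, transition), 25 (G/A, transition), 37 (T/A, transversion), 38 (A/G, transition), 44 (T/C, transition).
Of the 10 differences, 8 transitions and 2 transversions over 48 sites: P = 8/48 = 0.166667, Q = 2/48 = 0.041667.
d = −0.5·ln(0.624999) − 0.25·ln(0.916666) = −0.5·(-0.470005) − 0.25·(-0.087012) = 0.2568.

0.2568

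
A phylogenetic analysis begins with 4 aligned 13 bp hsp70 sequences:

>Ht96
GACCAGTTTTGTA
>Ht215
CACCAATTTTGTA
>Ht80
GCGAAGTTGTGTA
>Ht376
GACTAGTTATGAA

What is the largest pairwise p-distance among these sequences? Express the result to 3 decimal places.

Pairwise Hamming distances:
  Ht96 vs Ht215: 2
  Ht96 vs Ht80: 4
  Ht96 vs Ht376: 3
  Ht215 vs Ht80: 6
  Ht215 vs Ht376: 5
  Ht80 vs Ht376: 5
The largest is 6 mismatches, between Ht215 and Ht80; p = 6/13 = 0.462.

0.462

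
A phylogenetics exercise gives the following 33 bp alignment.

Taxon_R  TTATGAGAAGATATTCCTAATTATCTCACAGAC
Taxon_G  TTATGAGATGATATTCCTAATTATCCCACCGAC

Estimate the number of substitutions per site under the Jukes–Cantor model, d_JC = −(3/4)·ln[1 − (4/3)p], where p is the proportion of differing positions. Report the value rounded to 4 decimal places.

Mismatches occur at site 9 (A→T), site 26 (T→C), site 30 (A→C).
p = 3/33 = 0.090909.
d = −0.75 · ln(1 − (4/3)·0.090909) = −0.75 · ln(0.878788) = −0.75 · (-0.129212) = 0.0969.

0.0969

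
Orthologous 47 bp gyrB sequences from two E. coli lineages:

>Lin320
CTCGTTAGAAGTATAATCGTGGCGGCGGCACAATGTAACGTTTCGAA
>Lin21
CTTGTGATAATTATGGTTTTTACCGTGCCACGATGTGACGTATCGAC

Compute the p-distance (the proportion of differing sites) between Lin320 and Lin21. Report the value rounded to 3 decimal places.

Differing sites — 3:C/T; 6:T/G; 8:G/T; 11:G/T; 15:A/G; 16:A/G; 18:C/T; 19:G/T; 21:G/T; 22:G/A; 24:G/C; 26:C/T; 28:G/C; 32:A/G; 37:A/G; 42:T/A; 47:A/C.
There are 17 differences over 47 sites, so p = 17/47 = 0.362.

0.362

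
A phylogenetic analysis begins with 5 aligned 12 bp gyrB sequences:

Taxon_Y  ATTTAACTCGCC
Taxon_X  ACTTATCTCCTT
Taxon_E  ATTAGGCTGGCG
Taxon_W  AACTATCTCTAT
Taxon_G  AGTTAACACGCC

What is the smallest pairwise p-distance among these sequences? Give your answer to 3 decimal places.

Pairwise Hamming distances:
  Taxon_Y vs Taxon_X: 5
  Taxon_Y vs Taxon_E: 5
  Taxon_Y vs Taxon_W: 6
  Taxon_Y vs Taxon_G: 2
  Taxon_X vs Taxon_E: 8
  Taxon_X vs Taxon_W: 4
  Taxon_X vs Taxon_G: 6
  Taxon_E vs Taxon_W: 9
  Taxon_E vs Taxon_G: 7
  Taxon_W vs Taxon_G: 7
The smallest is 2 mismatches, between Taxon_Y and Taxon_G; p = 2/12 = 0.167.

0.167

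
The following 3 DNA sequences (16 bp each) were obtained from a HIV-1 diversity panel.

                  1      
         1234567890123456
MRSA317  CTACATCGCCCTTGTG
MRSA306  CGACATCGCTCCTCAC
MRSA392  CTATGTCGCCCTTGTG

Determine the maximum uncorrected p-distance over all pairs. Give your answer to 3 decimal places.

0.500

Pairwise Hamming distances:
  MRSA317 vs MRSA306: 6
  MRSA317 vs MRSA392: 2
  MRSA306 vs MRSA392: 8
The largest is 8 mismatches, between MRSA306 and MRSA392; p = 8/16 = 0.500.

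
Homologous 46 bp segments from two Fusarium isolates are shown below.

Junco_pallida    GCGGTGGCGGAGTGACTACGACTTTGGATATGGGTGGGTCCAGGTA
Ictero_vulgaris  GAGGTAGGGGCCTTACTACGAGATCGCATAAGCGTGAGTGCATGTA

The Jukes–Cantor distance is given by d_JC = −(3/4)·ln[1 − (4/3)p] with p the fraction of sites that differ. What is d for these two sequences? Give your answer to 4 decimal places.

0.4279

Differing sites — 2:C/A; 6:G/A; 8:C/G; 11:A/C; 12:G/C; 14:G/T; 22:C/G; 23:T/A; 25:T/C; 27:G/C; 31:T/A; 33:G/C; 37:G/A; 40:C/G; 43:G/T.
p = 15/46 = 0.326087.
d = −0.75 · ln(1 − (4/3)·0.326087) = −0.75 · ln(0.565217) = −0.75 · (-0.570546) = 0.4279.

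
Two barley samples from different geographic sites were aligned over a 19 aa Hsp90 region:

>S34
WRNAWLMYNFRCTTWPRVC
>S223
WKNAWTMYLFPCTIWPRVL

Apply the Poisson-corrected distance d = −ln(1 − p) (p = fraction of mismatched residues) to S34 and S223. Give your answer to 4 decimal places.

The sequences differ at positions 2 (R/K), 6 (L/T), 9 (N/L), 11 (R/P), 14 (T/I), 19 (C/L).
p = 6/19 = 0.315789.
d = −ln(1 − 0.315789) = −ln(0.684211) = 0.3795.

0.3795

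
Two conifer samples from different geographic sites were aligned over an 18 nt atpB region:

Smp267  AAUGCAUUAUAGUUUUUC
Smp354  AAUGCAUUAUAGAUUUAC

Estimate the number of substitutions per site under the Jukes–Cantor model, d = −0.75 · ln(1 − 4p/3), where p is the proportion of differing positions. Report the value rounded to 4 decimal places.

Differing sites — 13:U/A; 17:U/A.
p = 2/18 = 0.111111.
d = −0.75 · ln(1 − (4/3)·0.111111) = −0.75 · ln(0.851852) = −0.75 · (-0.160342) = 0.1203.

0.1203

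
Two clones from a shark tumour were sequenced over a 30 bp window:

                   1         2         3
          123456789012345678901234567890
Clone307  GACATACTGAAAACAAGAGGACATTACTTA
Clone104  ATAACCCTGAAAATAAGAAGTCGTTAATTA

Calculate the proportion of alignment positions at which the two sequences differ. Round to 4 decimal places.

0.3333

Mismatches occur at site 1 (G→A), site 2 (A→T), site 3 (C→A), site 5 (T→C), site 6 (A→C), site 14 (C→T), site 19 (G→A), site 21 (A→T), site 23 (A→G), site 27 (C→A).
There are 10 differences over 30 sites, so p = 10/30 = 0.3333.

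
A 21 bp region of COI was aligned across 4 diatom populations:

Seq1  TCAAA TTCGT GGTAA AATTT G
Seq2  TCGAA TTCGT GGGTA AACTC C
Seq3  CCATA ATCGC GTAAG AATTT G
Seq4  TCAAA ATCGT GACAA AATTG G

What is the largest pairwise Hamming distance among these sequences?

12

Pairwise Hamming distances:
  Seq1 vs Seq2: 6
  Seq1 vs Seq3: 7
  Seq1 vs Seq4: 4
  Seq2 vs Seq3: 12
  Seq2 vs Seq4: 8
  Seq3 vs Seq4: 7
The largest is 12, between Seq2 and Seq3.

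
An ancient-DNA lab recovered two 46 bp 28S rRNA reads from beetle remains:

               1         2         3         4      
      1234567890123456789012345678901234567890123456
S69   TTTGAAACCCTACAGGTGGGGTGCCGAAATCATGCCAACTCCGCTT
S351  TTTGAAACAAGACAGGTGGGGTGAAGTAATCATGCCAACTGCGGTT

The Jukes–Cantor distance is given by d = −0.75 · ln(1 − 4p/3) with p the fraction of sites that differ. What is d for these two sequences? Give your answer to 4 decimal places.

0.1979

The sequences differ at positions 9 (C/A), 10 (C/A), 11 (T/G), 24 (C/A), 25 (C/A), 27 (A/T), 41 (C/G), 44 (C/G).
p = 8/46 = 0.173913.
d = −0.75 · ln(1 − (4/3)·0.173913) = −0.75 · ln(0.768116) = −0.75 · (-0.263815) = 0.1979.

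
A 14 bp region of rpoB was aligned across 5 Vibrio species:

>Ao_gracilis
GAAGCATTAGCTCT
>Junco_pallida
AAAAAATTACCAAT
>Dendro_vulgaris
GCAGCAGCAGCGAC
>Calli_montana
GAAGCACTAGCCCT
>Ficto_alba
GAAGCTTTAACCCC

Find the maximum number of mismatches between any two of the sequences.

9

Pairwise Hamming distances:
  Ao_gracilis vs Junco_pallida: 6
  Ao_gracilis vs Dendro_vulgaris: 6
  Ao_gracilis vs Calli_montana: 2
  Ao_gracilis vs Ficto_alba: 4
  Junco_pallida vs Dendro_vulgaris: 9
  Junco_pallida vs Calli_montana: 7
  Junco_pallida vs Ficto_alba: 8
  Dendro_vulgaris vs Calli_montana: 6
  Dendro_vulgaris vs Ficto_alba: 7
  Calli_montana vs Ficto_alba: 4
The largest is 9, between Junco_pallida and Dendro_vulgaris.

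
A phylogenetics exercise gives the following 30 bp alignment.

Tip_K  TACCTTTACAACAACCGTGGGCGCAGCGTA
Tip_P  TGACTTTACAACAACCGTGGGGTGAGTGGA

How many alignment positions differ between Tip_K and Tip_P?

7

Differing sites — 2:A/G; 3:C/A; 22:C/G; 23:G/T; 24:C/G; 27:C/T; 29:T/G.
That gives 7 mismatches out of 30 aligned sites, so the Hamming distance is 7.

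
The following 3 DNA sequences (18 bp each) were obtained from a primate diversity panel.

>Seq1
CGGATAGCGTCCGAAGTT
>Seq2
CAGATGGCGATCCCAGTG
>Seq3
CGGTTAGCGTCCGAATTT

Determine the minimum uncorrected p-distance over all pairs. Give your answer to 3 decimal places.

Pairwise Hamming distances:
  Seq1 vs Seq2: 7
  Seq1 vs Seq3: 2
  Seq2 vs Seq3: 9
The smallest is 2 mismatches, between Seq1 and Seq3; p = 2/18 = 0.111.

0.111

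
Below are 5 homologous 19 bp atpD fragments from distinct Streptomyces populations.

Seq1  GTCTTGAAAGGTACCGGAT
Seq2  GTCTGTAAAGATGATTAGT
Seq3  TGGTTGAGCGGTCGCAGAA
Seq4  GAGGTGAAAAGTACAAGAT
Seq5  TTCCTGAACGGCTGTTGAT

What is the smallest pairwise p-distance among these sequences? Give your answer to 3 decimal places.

0.316

Pairwise Hamming distances:
  Seq1 vs Seq2: 9
  Seq1 vs Seq3: 9
  Seq1 vs Seq4: 6
  Seq1 vs Seq5: 8
  Seq2 vs Seq3: 15
  Seq2 vs Seq4: 13
  Seq2 vs Seq5: 11
  Seq3 vs Seq4: 10
  Seq3 vs Seq5: 9
  Seq4 vs Seq5: 11
The smallest is 6 mismatches, between Seq1 and Seq4; p = 6/19 = 0.316.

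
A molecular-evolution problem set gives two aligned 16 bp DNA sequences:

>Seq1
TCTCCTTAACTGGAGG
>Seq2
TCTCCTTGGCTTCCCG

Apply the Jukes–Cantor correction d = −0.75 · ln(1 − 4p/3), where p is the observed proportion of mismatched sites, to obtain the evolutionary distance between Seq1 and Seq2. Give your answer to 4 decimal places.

0.5199

The sequences differ at positions 8 (A/G), 9 (A/G), 12 (G/T), 13 (G/C), 14 (A/C), 15 (G/C).
p = 6/16 = 0.375000.
d = −0.75 · ln(1 − (4/3)·0.375000) = −0.75 · ln(0.500000) = −0.75 · (-0.693147) = 0.5199.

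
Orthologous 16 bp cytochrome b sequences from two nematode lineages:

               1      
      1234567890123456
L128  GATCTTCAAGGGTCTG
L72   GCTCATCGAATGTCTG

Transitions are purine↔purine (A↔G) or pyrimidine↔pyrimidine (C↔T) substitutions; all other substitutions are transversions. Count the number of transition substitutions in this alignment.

The sequences differ at positions 2 (A/C, transversion), 5 (T/A, transversion), 8 (A/G, transition), 10 (G/A, transition), 11 (G/T, transversion).
Of the 5 differences, 2 transitions and 3 transversions, so the answer is 2.

2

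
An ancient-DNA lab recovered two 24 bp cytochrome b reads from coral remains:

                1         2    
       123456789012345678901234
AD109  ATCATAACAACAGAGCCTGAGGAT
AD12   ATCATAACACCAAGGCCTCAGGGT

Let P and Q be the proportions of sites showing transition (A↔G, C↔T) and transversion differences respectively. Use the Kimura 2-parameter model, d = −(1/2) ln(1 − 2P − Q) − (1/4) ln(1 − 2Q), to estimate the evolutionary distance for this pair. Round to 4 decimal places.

0.2483

Differing sites — 10:A/C (Tv); 13:G/A (Ti); 14:A/G (Ti); 19:G/C (Tv); 23:A/G (Ti).
Of the 5 differences, 3 transitions and 2 transversions over 24 sites: P = 3/24 = 0.125000, Q = 2/24 = 0.083333.
d = −0.5·ln(0.666667) − 0.25·ln(0.833334) = −0.5·(-0.405465) − 0.25·(-0.182321) = 0.2483.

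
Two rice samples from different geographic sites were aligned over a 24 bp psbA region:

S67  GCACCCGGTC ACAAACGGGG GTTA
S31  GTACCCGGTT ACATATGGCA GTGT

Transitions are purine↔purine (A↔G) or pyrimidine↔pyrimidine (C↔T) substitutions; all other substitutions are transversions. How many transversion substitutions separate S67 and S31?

4

The sequences differ at positions 2 (C/T, transition), 10 (C/T, transition), 14 (A/T, transversion), 16 (C/T, transition), 19 (G/C, transversion), 20 (G/A, transition), 23 (T/G, transversion), 24 (A/T, transversion).
Of the 8 differences, 4 transitions and 4 transversions, so the answer is 4.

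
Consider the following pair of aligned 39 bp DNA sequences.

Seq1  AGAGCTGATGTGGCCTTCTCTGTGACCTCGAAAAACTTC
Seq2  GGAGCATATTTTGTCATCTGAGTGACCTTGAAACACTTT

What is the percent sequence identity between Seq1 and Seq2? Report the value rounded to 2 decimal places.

Mismatches occur at site 1 (A/G), site 6 (T/A), site 7 (G/T), site 10 (G/T), site 12 (G/T), site 14 (C/T), site 16 (T/A), site 20 (C/G), site 21 (T/A), site 29 (C/T), site 34 (A/C), site 39 (C/T).
27 of the 39 sites match, so the percent identity is 27/39 × 100 = 69.23%.

69.23%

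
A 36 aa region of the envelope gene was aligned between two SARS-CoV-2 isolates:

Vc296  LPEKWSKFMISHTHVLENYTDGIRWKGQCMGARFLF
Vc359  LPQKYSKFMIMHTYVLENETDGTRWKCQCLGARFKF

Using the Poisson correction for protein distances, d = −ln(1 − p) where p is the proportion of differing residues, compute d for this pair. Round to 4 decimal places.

0.2877

The sequences differ at positions 3 (E/Q), 5 (W/Y), 11 (S/M), 14 (H/Y), 19 (Y/E), 23 (I/T), 27 (G/C), 30 (M/L), 35 (L/K).
p = 9/36 = 0.250000.
d = −ln(1 − 0.250000) = −ln(0.750000) = 0.2877.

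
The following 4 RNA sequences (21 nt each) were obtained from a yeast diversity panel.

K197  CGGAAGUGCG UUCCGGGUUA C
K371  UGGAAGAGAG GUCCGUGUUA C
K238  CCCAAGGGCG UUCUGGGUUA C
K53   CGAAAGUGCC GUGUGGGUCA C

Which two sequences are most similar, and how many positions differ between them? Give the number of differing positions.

4

Pairwise Hamming distances:
  K197 vs K371: 5
  K197 vs K238: 4
  K197 vs K53: 6
  K371 vs K238: 8
  K371 vs K53: 9
  K238 vs K53: 7
The smallest is 4, between K197 and K238.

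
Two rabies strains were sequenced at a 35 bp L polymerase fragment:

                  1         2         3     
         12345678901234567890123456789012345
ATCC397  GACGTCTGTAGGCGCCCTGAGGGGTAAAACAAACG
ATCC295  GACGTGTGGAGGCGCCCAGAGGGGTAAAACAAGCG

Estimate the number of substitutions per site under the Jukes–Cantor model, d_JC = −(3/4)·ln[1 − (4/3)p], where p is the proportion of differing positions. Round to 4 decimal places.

0.1240

Differing sites — 6:C/G; 9:T/G; 18:T/A; 33:A/G.
p = 4/35 = 0.114286.
d = −0.75 · ln(1 − (4/3)·0.114286) = −0.75 · ln(0.847619) = −0.75 · (-0.165324) = 0.1240.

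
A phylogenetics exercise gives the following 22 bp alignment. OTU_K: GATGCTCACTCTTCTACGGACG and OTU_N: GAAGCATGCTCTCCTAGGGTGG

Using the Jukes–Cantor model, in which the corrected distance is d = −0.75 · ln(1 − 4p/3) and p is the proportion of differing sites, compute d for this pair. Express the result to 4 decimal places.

Differing sites — 3:T/A; 6:T/A; 7:C/T; 8:A/G; 13:T/C; 17:C/G; 20:A/T; 21:C/G.
p = 8/22 = 0.363636.
d = −0.75 · ln(1 − (4/3)·0.363636) = −0.75 · ln(0.515152) = −0.75 · (-0.663293) = 0.4975.

0.4975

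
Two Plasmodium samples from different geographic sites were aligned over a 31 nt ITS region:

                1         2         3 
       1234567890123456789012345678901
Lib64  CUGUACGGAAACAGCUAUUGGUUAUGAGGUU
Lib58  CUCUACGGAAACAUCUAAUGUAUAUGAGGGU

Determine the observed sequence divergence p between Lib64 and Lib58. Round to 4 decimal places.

0.1935

The sequences differ at positions 3 (G/C), 14 (G/U), 18 (U/A), 21 (G/U), 22 (U/A), 30 (U/G).
There are 6 differences over 31 sites, so p = 6/31 = 0.1935.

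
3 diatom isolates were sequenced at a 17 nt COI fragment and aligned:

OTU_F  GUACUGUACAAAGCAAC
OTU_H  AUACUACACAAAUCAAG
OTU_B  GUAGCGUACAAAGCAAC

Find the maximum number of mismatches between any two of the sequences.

7

Pairwise Hamming distances:
  OTU_F vs OTU_H: 5
  OTU_F vs OTU_B: 2
  OTU_H vs OTU_B: 7
The largest is 7, between OTU_H and OTU_B.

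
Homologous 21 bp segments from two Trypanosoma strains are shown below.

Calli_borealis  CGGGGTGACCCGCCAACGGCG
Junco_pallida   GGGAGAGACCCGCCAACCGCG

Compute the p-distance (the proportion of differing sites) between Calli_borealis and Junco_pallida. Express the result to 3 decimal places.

0.190

Mismatches occur at site 1 (C↔G), site 4 (G↔A), site 6 (T↔A), site 18 (G↔C).
There are 4 differences over 21 sites, so p = 4/21 = 0.190.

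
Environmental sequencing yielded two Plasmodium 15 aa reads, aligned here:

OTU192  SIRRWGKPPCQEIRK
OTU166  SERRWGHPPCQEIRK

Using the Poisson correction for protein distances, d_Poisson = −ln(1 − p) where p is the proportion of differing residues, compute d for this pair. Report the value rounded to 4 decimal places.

The sequences differ at positions 2 (I/E), 7 (K/H).
p = 2/15 = 0.133333.
d = −ln(1 − 0.133333) = −ln(0.866667) = 0.1431.

0.1431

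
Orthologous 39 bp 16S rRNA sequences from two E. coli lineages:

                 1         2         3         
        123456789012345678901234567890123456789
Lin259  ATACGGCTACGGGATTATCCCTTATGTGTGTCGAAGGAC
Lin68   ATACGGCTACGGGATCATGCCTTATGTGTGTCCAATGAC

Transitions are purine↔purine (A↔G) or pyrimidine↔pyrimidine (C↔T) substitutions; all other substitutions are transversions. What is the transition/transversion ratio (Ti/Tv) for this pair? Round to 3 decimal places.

0.333

Differing sites — 16:T/C (Ti); 19:C/G (Tv); 33:G/C (Tv); 36:G/T (Tv).
Of the 4 differences, 1 transition and 3 transversions, so Ti/Tv = 1/3 = 0.333.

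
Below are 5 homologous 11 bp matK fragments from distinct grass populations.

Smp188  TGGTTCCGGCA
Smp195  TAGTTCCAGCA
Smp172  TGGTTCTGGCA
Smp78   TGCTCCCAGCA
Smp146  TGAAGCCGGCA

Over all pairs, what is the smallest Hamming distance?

Pairwise Hamming distances:
  Smp188 vs Smp195: 2
  Smp188 vs Smp172: 1
  Smp188 vs Smp78: 3
  Smp188 vs Smp146: 3
  Smp195 vs Smp172: 3
  Smp195 vs Smp78: 3
  Smp195 vs Smp146: 5
  Smp172 vs Smp78: 4
  Smp172 vs Smp146: 4
  Smp78 vs Smp146: 4
The smallest is 1, between Smp188 and Smp172.

1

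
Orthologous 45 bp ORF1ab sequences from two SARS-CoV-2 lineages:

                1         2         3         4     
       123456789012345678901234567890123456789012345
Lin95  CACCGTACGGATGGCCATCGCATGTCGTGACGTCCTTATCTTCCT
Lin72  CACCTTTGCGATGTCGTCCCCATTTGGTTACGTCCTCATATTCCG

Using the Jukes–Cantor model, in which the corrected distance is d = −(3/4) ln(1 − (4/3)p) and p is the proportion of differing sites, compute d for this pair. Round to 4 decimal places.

Mismatches occur at site 5 (G↔T), site 7 (A↔T), site 8 (C↔G), site 9 (G↔C), site 14 (G↔T), site 16 (C↔G), site 17 (A↔T), site 18 (T↔C), site 20 (G↔C), site 24 (G↔T), site 26 (C↔G), site 29 (G↔T), site 37 (T↔C), site 40 (C↔A), site 45 (T↔G).
p = 15/45 = 0.333333.
d = −0.75 · ln(1 − (4/3)·0.333333) = −0.75 · ln(0.555556) = −0.75 · (-0.587786) = 0.4408.

0.4408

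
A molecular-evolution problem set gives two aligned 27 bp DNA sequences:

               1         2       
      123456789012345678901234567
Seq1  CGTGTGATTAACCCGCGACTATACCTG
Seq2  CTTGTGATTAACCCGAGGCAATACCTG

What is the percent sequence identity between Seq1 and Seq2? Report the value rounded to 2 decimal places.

85.19%

Mismatches occur at site 2 (G→T), site 16 (C→A), site 18 (A→G), site 20 (T→A).
23 of the 27 sites match, so the percent identity is 23/27 × 100 = 85.19%.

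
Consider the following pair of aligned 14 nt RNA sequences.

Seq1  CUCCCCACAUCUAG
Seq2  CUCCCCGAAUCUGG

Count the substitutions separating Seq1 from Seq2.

3

Differing sites — 7:A/G; 8:C/A; 13:A/G.
That gives 3 mismatches out of 14 aligned sites, so the Hamming distance is 3.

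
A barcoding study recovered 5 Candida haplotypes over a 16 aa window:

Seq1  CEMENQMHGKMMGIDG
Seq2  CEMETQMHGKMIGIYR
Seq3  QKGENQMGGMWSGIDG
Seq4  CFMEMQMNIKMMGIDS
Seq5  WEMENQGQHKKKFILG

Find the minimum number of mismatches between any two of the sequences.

Pairwise Hamming distances:
  Seq1 vs Seq2: 4
  Seq1 vs Seq3: 7
  Seq1 vs Seq4: 5
  Seq1 vs Seq5: 8
  Seq2 vs Seq3: 10
  Seq2 vs Seq4: 7
  Seq2 vs Seq5: 10
  Seq3 vs Seq4: 10
  Seq3 vs Seq5: 11
  Seq4 vs Seq5: 11
The smallest is 4, between Seq1 and Seq2.

4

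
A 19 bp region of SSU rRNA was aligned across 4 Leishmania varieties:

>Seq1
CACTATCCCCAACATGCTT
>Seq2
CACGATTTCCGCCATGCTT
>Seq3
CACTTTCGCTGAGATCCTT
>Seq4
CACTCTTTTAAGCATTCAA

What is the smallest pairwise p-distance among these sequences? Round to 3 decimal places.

0.263

Pairwise Hamming distances:
  Seq1 vs Seq2: 5
  Seq1 vs Seq3: 6
  Seq1 vs Seq4: 9
  Seq2 vs Seq3: 8
  Seq2 vs Seq4: 9
  Seq3 vs Seq4: 11
The smallest is 5 mismatches, between Seq1 and Seq2; p = 5/19 = 0.263.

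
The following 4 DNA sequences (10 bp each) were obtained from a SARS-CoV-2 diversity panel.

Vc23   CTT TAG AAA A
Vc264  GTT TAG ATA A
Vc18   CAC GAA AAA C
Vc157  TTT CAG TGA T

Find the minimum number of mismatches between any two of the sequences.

Pairwise Hamming distances:
  Vc23 vs Vc264: 2
  Vc23 vs Vc18: 5
  Vc23 vs Vc157: 5
  Vc264 vs Vc18: 7
  Vc264 vs Vc157: 5
  Vc18 vs Vc157: 8
The smallest is 2, between Vc23 and Vc264.

2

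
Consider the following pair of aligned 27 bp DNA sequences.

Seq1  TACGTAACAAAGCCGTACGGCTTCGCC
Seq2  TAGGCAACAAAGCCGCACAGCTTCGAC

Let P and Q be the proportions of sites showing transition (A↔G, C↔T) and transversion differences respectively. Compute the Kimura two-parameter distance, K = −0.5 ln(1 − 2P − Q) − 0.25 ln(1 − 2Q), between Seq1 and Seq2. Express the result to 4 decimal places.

Mismatches occur at site 3 (C↔G, transversion), site 5 (T↔C, transition), site 16 (T↔C, transition), site 19 (G↔A, transition), site 26 (C↔A, transversion).
Of the 5 differences, 3 transitions and 2 transversions over 27 sites: P = 3/27 = 0.111111, Q = 2/27 = 0.074074.
d = −0.5·ln(0.703704) − 0.25·ln(0.851852) = −0.5·(-0.351397) − 0.25·(-0.160342) = 0.2158.

0.2158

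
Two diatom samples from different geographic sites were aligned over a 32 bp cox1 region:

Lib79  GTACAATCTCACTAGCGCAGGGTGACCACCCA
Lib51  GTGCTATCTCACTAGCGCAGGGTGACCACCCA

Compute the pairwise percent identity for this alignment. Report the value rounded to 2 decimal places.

93.75%

Mismatches occur at site 3 (A/G), site 5 (A/T).
30 of the 32 sites match, so the percent identity is 30/32 × 100 = 93.75%.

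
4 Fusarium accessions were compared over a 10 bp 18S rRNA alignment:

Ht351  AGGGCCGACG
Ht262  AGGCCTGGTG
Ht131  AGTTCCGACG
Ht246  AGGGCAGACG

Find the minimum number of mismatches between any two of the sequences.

Pairwise Hamming distances:
  Ht351 vs Ht262: 4
  Ht351 vs Ht131: 2
  Ht351 vs Ht246: 1
  Ht262 vs Ht131: 5
  Ht262 vs Ht246: 4
  Ht131 vs Ht246: 3
The smallest is 1, between Ht351 and Ht246.

1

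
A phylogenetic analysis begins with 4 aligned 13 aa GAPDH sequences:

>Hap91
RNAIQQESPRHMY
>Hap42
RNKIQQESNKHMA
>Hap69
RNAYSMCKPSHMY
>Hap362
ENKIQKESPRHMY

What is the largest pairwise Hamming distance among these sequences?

Pairwise Hamming distances:
  Hap91 vs Hap42: 4
  Hap91 vs Hap69: 6
  Hap91 vs Hap362: 3
  Hap42 vs Hap69: 9
  Hap42 vs Hap362: 5
  Hap69 vs Hap362: 8
The largest is 9, between Hap42 and Hap69.

9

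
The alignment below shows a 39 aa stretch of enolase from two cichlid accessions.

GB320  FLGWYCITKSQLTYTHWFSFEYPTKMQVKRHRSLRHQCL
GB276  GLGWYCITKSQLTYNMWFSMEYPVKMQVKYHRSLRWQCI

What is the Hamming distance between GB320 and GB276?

8

The sequences differ at positions 1 (F/G), 15 (T/N), 16 (H/M), 20 (F/M), 24 (T/V), 30 (R/Y), 36 (H/W), 39 (L/I).
That gives 8 mismatches out of 39 aligned sites, so the Hamming distance is 8.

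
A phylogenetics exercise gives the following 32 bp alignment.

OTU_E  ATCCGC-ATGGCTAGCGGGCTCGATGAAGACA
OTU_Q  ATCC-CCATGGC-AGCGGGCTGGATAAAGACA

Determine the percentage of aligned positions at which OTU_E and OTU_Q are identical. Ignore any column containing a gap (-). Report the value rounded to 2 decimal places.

Excluding the 3 gap columns leaves 29 comparable sites.
The sequences differ at positions 22 (C/G), 26 (G/A).
27 of the 29 comparable sites match, so the percent identity is 27/29 × 100 = 93.10%.

93.10%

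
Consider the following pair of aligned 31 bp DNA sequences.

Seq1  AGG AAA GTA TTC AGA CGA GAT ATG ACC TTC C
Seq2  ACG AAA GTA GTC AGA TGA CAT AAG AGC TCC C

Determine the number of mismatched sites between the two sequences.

7

Mismatches occur at site 2 (G↔C), site 10 (T↔G), site 16 (C↔T), site 19 (G↔C), site 23 (T↔A), site 26 (C↔G), site 29 (T↔C).
That gives 7 mismatches out of 31 aligned sites, so the Hamming distance is 7.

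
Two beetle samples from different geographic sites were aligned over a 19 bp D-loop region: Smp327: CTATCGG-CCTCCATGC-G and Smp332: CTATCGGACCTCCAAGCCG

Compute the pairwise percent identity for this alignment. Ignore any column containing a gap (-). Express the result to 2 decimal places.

94.12%

Excluding the 2 gap columns leaves 17 comparable sites.
Differing sites — 15:T/A.
16 of the 17 comparable sites match, so the percent identity is 16/17 × 100 = 94.12%.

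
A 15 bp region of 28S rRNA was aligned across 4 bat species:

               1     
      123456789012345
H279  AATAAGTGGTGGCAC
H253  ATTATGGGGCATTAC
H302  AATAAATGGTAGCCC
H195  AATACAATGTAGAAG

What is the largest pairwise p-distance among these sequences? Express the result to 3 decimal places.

0.600

Pairwise Hamming distances:
  H279 vs H253: 7
  H279 vs H302: 3
  H279 vs H195: 7
  H253 vs H302: 8
  H253 vs H195: 9
  H302 vs H195: 6
The largest is 9 mismatches, between H253 and H195; p = 9/15 = 0.600.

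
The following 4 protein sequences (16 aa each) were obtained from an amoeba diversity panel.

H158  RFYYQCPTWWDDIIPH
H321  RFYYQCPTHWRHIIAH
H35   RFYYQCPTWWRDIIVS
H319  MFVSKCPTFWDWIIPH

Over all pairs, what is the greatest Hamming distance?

9

Pairwise Hamming distances:
  H158 vs H321: 4
  H158 vs H35: 3
  H158 vs H319: 6
  H321 vs H35: 4
  H321 vs H319: 8
  H35 vs H319: 9
The largest is 9, between H35 and H319.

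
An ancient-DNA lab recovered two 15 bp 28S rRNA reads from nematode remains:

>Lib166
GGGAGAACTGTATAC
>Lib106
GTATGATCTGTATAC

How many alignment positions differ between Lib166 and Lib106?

4

Differing sites — 2:G/T; 3:G/A; 4:A/T; 7:A/T.
That gives 4 mismatches out of 15 aligned sites, so the Hamming distance is 4.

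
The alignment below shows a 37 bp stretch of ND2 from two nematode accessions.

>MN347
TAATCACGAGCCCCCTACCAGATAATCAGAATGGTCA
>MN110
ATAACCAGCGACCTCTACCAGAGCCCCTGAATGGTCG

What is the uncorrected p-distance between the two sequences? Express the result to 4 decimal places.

Mismatches occur at site 1 (T/A), site 2 (A/T), site 4 (T/A), site 6 (A/C), site 7 (C/A), site 9 (A/C), site 11 (C/A), site 14 (C/T), site 23 (T/G), site 24 (A/C), site 25 (A/C), site 26 (T/C), site 28 (A/T), site 37 (A/G).
There are 14 differences over 37 sites, so p = 14/37 = 0.3784.

0.3784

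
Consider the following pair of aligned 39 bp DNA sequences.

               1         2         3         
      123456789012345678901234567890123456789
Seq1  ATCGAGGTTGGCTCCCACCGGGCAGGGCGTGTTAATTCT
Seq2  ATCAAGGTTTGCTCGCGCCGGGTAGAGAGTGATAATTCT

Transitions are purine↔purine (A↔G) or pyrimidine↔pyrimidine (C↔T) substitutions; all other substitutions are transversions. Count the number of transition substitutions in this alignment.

4

The sequences differ at positions 4 (G/A, transition), 10 (G/T, transversion), 15 (C/G, transversion), 17 (A/G, transition), 23 (C/T, transition), 26 (G/A, transition), 28 (C/A, transversion), 32 (T/A, transversion).
Of the 8 differences, 4 transitions and 4 transversions, so the answer is 4.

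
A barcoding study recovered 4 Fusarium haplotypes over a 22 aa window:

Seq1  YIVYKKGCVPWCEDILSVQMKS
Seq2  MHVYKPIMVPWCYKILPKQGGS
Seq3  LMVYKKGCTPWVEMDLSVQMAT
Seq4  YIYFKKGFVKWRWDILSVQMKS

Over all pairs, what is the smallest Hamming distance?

Pairwise Hamming distances:
  Seq1 vs Seq2: 11
  Seq1 vs Seq3: 8
  Seq1 vs Seq4: 6
  Seq2 vs Seq3: 15
  Seq2 vs Seq4: 15
  Seq3 vs Seq4: 13
The smallest is 6, between Seq1 and Seq4.

6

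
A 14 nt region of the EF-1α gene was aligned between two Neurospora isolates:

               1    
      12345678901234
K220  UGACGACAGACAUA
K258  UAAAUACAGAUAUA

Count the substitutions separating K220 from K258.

4

Differing sites — 2:G/A; 4:C/A; 5:G/U; 11:C/U.
That gives 4 mismatches out of 14 aligned sites, so the Hamming distance is 4.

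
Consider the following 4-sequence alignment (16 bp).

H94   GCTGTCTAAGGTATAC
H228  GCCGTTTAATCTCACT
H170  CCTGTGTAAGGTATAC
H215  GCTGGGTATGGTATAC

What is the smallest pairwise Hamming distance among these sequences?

2

Pairwise Hamming distances:
  H94 vs H228: 8
  H94 vs H170: 2
  H94 vs H215: 3
  H228 vs H170: 9
  H228 vs H215: 10
  H170 vs H215: 3
The smallest is 2, between H94 and H170.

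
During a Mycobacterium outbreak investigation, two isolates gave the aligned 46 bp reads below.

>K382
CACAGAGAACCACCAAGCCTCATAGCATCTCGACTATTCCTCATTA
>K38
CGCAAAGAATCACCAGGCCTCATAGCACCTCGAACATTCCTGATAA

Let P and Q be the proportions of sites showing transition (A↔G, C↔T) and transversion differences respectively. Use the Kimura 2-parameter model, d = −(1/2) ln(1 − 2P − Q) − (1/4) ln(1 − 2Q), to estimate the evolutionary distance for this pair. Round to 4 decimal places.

The sequences differ at positions 2 (A/G, transition), 5 (G/A, transition), 10 (C/T, transition), 16 (A/G, transition), 28 (T/C, transition), 34 (C/A, transversion), 35 (T/C, transition), 42 (C/G, transversion), 45 (T/A, transversion).
Of the 9 differences, 6 transitions and 3 transversions over 46 sites: P = 6/46 = 0.130435, Q = 3/46 = 0.065217.
d = −0.5·ln(0.673913) − 0.25·ln(0.869566) = −0.5·(-0.394654) − 0.25·(-0.139761) = 0.2323.

0.2323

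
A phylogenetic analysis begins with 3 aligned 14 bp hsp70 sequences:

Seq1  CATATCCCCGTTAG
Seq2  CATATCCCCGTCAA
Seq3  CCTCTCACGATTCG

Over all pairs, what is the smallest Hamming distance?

Pairwise Hamming distances:
  Seq1 vs Seq2: 2
  Seq1 vs Seq3: 6
  Seq2 vs Seq3: 8
The smallest is 2, between Seq1 and Seq2.

2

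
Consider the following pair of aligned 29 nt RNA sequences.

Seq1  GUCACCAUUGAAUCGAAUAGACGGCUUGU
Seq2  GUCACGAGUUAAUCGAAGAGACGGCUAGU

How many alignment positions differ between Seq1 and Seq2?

Mismatches occur at site 6 (C→G), site 8 (U→G), site 10 (G→U), site 18 (U→G), site 27 (U→A).
That gives 5 mismatches out of 29 aligned sites, so the Hamming distance is 5.

5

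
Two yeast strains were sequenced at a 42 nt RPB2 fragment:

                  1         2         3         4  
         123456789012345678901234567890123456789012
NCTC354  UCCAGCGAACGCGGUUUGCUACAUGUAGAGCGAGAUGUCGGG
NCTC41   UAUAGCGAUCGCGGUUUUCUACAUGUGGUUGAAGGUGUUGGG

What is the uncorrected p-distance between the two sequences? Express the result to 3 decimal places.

Differing sites — 2:C/A; 3:C/U; 9:A/U; 18:G/U; 27:A/G; 29:A/U; 30:G/U; 31:C/G; 32:G/A; 35:A/G; 39:C/U.
There are 11 differences over 42 sites, so p = 11/42 = 0.262.

0.262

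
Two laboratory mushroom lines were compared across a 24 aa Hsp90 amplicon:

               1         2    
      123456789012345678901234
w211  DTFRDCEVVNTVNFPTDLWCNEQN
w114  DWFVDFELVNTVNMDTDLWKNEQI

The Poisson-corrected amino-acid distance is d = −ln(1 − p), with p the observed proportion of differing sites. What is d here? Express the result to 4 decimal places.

0.4055

The sequences differ at positions 2 (T/W), 4 (R/V), 6 (C/F), 8 (V/L), 14 (F/M), 15 (P/D), 20 (C/K), 24 (N/I).
p = 8/24 = 0.333333.
d = −ln(1 − 0.333333) = −ln(0.666667) = 0.4055.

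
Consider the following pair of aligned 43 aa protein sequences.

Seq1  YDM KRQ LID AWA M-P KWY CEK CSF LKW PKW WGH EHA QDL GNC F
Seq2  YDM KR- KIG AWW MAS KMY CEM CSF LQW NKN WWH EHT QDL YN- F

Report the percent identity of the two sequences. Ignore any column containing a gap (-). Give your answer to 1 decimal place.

Excluding the 3 gap columns leaves 40 comparable sites.
Mismatches occur at site 7 (L→K), site 9 (D→G), site 12 (A→W), site 15 (P→S), site 17 (W→M), site 21 (K→M), site 26 (K→Q), site 28 (P→N), site 30 (W→N), site 32 (G→W), site 36 (A→T), site 40 (G→Y).
28 of the 40 comparable sites match, so the percent identity is 28/40 × 100 = 70.0%.

70.0%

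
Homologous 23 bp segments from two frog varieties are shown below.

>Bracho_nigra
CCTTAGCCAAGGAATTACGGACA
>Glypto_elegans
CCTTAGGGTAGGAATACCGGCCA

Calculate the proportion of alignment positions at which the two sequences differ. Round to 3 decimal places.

0.261

Differing sites — 7:C/G; 8:C/G; 9:A/T; 16:T/A; 17:A/C; 21:A/C.
There are 6 differences over 23 sites, so p = 6/23 = 0.261.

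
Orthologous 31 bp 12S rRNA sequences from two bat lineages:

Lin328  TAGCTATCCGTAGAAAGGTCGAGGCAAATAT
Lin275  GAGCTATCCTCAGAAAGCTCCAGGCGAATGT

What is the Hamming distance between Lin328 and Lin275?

7

The sequences differ at positions 1 (T/G), 10 (G/T), 11 (T/C), 18 (G/C), 21 (G/C), 26 (A/G), 30 (A/G).
That gives 7 mismatches out of 31 aligned sites, so the Hamming distance is 7.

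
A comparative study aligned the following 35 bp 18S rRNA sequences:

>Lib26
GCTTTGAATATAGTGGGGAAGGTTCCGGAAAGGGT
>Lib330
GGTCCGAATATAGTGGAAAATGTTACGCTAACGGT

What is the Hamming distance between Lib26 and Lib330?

10

The sequences differ at positions 2 (C/G), 4 (T/C), 5 (T/C), 17 (G/A), 18 (G/A), 21 (G/T), 25 (C/A), 28 (G/C), 29 (A/T), 32 (G/C).
That gives 10 mismatches out of 35 aligned sites, so the Hamming distance is 10.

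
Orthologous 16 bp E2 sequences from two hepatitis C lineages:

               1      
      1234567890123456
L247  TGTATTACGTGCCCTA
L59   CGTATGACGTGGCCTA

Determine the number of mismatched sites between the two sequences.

3

The sequences differ at positions 1 (T/C), 6 (T/G), 12 (C/G).
That gives 3 mismatches out of 16 aligned sites, so the Hamming distance is 3.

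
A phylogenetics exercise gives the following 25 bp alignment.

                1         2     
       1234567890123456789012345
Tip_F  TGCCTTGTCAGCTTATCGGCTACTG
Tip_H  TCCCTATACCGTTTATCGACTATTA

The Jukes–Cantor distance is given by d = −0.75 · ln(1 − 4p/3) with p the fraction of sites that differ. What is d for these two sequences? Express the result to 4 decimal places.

0.4904

Differing sites — 2:G/C; 6:T/A; 7:G/T; 8:T/A; 10:A/C; 12:C/T; 19:G/A; 23:C/T; 25:G/A.
p = 9/25 = 0.360000.
d = −0.75 · ln(1 − (4/3)·0.360000) = −0.75 · ln(0.520000) = −0.75 · (-0.653926) = 0.4904.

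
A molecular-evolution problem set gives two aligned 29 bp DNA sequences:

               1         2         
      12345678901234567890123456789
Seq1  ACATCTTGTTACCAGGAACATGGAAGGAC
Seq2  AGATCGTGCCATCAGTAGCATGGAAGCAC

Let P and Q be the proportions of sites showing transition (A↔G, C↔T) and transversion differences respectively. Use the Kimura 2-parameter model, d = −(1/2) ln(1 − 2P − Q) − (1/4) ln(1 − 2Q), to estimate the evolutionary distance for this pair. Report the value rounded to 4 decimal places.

Differing sites — 2:C/G (Tv); 6:T/G (Tv); 9:T/C (Ti); 10:T/C (Ti); 12:C/T (Ti); 16:G/T (Tv); 18:A/G (Ti); 27:G/C (Tv).
Of the 8 differences, 4 transitions and 4 transversions over 29 sites: P = 4/29 = 0.137931, Q = 4/29 = 0.137931.
d = −0.5·ln(0.586207) − 0.25·ln(0.724138) = −0.5·(-0.534082) − 0.25·(-0.322773) = 0.3477.

0.3477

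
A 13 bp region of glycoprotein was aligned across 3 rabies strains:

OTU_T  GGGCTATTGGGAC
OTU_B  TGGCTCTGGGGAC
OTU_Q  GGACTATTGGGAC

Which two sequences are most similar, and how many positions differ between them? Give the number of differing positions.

Pairwise Hamming distances:
  OTU_T vs OTU_B: 3
  OTU_T vs OTU_Q: 1
  OTU_B vs OTU_Q: 4
The smallest is 1, between OTU_T and OTU_Q.

1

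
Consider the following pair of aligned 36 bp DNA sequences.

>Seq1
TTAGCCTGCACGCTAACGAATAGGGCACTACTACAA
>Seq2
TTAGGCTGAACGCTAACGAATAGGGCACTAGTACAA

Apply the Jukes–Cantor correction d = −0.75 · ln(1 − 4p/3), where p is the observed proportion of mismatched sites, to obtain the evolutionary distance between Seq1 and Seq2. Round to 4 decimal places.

0.0883

Differing sites — 5:C/G; 9:C/A; 31:C/G.
p = 3/36 = 0.083333.
d = −0.75 · ln(1 − (4/3)·0.083333) = −0.75 · ln(0.888889) = −0.75 · (-0.117783) = 0.0883.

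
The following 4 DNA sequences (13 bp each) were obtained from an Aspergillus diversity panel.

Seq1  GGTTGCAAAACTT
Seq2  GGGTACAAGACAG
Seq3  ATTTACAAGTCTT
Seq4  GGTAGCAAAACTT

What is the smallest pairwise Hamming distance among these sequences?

Pairwise Hamming distances:
  Seq1 vs Seq2: 5
  Seq1 vs Seq3: 5
  Seq1 vs Seq4: 1
  Seq2 vs Seq3: 6
  Seq2 vs Seq4: 6
  Seq3 vs Seq4: 6
The smallest is 1, between Seq1 and Seq4.

1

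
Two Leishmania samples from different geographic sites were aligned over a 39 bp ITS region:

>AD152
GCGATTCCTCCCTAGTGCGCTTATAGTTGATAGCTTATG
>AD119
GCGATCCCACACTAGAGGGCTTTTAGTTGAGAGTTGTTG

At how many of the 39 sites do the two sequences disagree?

10

The sequences differ at positions 6 (T/C), 9 (T/A), 11 (C/A), 16 (T/A), 18 (C/G), 23 (A/T), 31 (T/G), 34 (C/T), 36 (T/G), 37 (A/T).
That gives 10 mismatches out of 39 aligned sites, so the Hamming distance is 10.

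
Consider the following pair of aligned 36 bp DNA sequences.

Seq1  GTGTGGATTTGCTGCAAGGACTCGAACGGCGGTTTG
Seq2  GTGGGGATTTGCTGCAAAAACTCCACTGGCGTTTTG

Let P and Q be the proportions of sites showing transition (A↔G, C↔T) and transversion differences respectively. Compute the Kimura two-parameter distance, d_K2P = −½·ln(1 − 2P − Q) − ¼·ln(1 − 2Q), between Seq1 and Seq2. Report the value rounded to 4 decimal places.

Differing sites — 4:T/G (Tv); 18:G/A (Ti); 19:G/A (Ti); 24:G/C (Tv); 26:A/C (Tv); 27:C/T (Ti); 32:G/T (Tv).
Of the 7 differences, 3 transitions and 4 transversions over 36 sites: P = 3/36 = 0.083333, Q = 4/36 = 0.111111.
d = −0.5·ln(0.722223) − 0.25·ln(0.777778) = −0.5·(-0.325421) − 0.25·(-0.251314) = 0.2255.

0.2255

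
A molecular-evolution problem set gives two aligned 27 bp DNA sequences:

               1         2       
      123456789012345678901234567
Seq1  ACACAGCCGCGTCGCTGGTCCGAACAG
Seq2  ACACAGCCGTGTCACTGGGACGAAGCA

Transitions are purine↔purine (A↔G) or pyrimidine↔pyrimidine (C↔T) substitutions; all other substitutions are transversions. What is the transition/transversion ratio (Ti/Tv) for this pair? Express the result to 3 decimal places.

0.750

Differing sites — 10:C/T (Ti); 14:G/A (Ti); 19:T/G (Tv); 20:C/A (Tv); 25:C/G (Tv); 26:A/C (Tv); 27:G/A (Ti).
Of the 7 differences, 3 transitions and 4 transversions, so Ti/Tv = 3/4 = 0.750.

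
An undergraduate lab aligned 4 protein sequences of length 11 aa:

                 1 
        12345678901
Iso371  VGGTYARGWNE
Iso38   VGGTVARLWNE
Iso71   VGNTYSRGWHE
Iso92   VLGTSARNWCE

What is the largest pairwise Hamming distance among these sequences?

6

Pairwise Hamming distances:
  Iso371 vs Iso38: 2
  Iso371 vs Iso71: 3
  Iso371 vs Iso92: 4
  Iso38 vs Iso71: 5
  Iso38 vs Iso92: 4
  Iso71 vs Iso92: 6
The largest is 6, between Iso71 and Iso92.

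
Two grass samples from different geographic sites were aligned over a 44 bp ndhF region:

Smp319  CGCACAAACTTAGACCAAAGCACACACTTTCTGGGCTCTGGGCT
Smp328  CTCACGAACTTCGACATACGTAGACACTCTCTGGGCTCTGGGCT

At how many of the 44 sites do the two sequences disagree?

9

Mismatches occur at site 2 (G/T), site 6 (A/G), site 12 (A/C), site 16 (C/A), site 17 (A/T), site 19 (A/C), site 21 (C/T), site 23 (C/G), site 29 (T/C).
That gives 9 mismatches out of 44 aligned sites, so the Hamming distance is 9.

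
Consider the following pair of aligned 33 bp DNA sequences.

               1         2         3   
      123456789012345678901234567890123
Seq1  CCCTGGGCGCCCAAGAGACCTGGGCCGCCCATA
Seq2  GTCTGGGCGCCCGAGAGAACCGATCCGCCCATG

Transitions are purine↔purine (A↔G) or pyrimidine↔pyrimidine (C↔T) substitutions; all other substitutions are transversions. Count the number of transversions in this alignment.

3

Differing sites — 1:C/G (Tv); 2:C/T (Ti); 13:A/G (Ti); 19:C/A (Tv); 21:T/C (Ti); 23:G/A (Ti); 24:G/T (Tv); 33:A/G (Ti).
Of the 8 differences, 5 transitions and 3 transversions, so the answer is 3.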